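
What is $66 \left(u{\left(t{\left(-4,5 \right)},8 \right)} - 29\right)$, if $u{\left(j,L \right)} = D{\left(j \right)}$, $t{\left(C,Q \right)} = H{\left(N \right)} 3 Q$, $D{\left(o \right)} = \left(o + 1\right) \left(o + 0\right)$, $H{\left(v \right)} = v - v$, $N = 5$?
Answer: $-1914$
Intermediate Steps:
$H{\left(v \right)} = 0$
$D{\left(o \right)} = o \left(1 + o\right)$ ($D{\left(o \right)} = \left(1 + o\right) o = o \left(1 + o\right)$)
$t{\left(C,Q \right)} = 0$ ($t{\left(C,Q \right)} = 0 \cdot 3 Q = 0 Q = 0$)
$u{\left(j,L \right)} = j \left(1 + j\right)$
$66 \left(u{\left(t{\left(-4,5 \right)},8 \right)} - 29\right) = 66 \left(0 \left(1 + 0\right) - 29\right) = 66 \left(0 \cdot 1 - 29\right) = 66 \left(0 - 29\right) = 66 \left(-29\right) = -1914$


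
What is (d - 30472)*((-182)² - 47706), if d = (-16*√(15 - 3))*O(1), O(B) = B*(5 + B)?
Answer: 444342704 + 2799744*√3 ≈ 4.4919e+8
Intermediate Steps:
d = -192*√3 (d = (-16*√(15 - 3))*(1*(5 + 1)) = (-32*√3)*(1*6) = -32*√3*6 = -192*√3 ≈ -332.55)
(d - 30472)*((-182)² - 47706) = (-192*√3 - 30472)*((-182)² - 47706) = (-30472 - 192*√3)*(33124 - 47706) = (-30472 - 192*√3)*(-14582) = 444342704 + 2799744*√3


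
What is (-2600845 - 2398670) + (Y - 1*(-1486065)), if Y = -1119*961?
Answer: -4588809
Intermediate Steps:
Y = -1075359
(-2600845 - 2398670) + (Y - 1*(-1486065)) = (-2600845 - 2398670) + (-1075359 - 1*(-1486065)) = -4999515 + (-1075359 + 1486065) = -4999515 + 410706 = -4588809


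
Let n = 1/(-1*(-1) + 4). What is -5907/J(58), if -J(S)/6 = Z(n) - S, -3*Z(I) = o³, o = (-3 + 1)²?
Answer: -5907/476 ≈ -12.410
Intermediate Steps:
n = ⅕ (n = 1/(1 + 4) = 1/5 = ⅕ ≈ 0.20000)
o = 4 (o = (-2)² = 4)
Z(I) = -64/3 (Z(I) = -⅓*4³ = -⅓*64 = -64/3)
J(S) = 128 + 6*S (J(S) = -6*(-64/3 - S) = 128 + 6*S)
-5907/J(58) = -5907/(128 + 6*58) = -5907/(128 + 348) = -5907/476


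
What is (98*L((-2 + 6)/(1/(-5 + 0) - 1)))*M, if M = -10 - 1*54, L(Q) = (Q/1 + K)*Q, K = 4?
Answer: 125440/9 ≈ 13938.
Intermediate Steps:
L(Q) = Q*(4 + Q) (L(Q) = (Q/1 + 4)*Q = (Q*1 + 4)*Q = (Q + 4)*Q = (4 + Q)*Q = Q*(4 + Q))
M = -64 (M = -10 - 54 = -64)
(98*L((-2 + 6)/(1/(-5 + 0) - 1)))*M = (98*(((-2 + 6)/(1/(-5 + 0) - 1))*(4 + (-2 + 6)/(1/(-5 + 0) - 1))))*(-64) = (98*((4/(1/(-5) - 1))*(4 + 4/(1/(-5) - 1))))*(-64) = (98*((4/(-⅕ - 1))*(4 + 4/(-⅕ - 1))))*(-64) = (98*((4/(-6/5))*(4 + 4/(-6/5))))*(-64) = (98*((4*(-⅚))*(4 + 4*(-⅚))))*(-64) = (98*(-10*(4 - 10/3)/3))*(-64) = (98*(-10/3*⅔))*(-64) = (98*(-20/9))*(-64) = -1960/9*(-64) = 125440/9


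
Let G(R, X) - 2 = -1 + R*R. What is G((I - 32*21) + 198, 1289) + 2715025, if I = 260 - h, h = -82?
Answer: 2732450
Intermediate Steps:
I = 342 (I = 260 - 1*(-82) = 260 + 82 = 342)
G(R, X) = 1 + R**2 (G(R, X) = 2 + (-1 + R*R) = 2 + (-1 + R**2) = 1 + R**2)
G((I - 32*21) + 198, 1289) + 2715025 = (1 + ((342 - 32*21) + 198)**2) + 2715025 = (1 + ((342 - 672) + 198)**2) + 2715025 = (1 + (-330 + 198)**2) + 2715025 = (1 + (-132)**2) + 2715025 = (1 + 17424) + 2715025 = 17425 + 2715025 = 2732450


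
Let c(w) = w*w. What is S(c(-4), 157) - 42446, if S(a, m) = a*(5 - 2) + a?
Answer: -42382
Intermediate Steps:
c(w) = w**2
S(a, m) = 4*a (S(a, m) = a*3 + a = 3*a + a = 4*a)
S(c(-4), 157) - 42446 = 4*(-4)**2 - 42446 = 4*16 - 42446 = 64 - 42446 = -42382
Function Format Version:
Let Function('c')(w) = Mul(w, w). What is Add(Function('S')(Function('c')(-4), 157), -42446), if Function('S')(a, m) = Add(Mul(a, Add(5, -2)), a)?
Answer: -42382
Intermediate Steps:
Function('c')(w) = Pow(w, 2)
Function('S')(a, m) = Mul(4, a) (Function('S')(a, m) = Add(Mul(a, 3), a) = Add(Mul(3, a), a) = Mul(4, a))
Add(Function('S')(Function('c')(-4), 157), -42446) = Add(Mul(4, Pow(-4, 2)), -42446) = Add(Mul(4, 16), -42446) = Add(64, -42446) = -42382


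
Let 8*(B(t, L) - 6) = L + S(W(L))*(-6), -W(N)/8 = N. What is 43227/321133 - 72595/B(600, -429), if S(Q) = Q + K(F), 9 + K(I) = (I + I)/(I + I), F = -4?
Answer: 37481145211/1343941605 ≈ 27.889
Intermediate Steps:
W(N) = -8*N
K(I) = -8 (K(I) = -9 + (I + I)/(I + I) = -9 + (2*I)/((2*I)) = -9 + (2*I)*(1/(2*I)) = -9 + 1 = -8)
S(Q) = -8 + Q (S(Q) = Q - 8 = -8 + Q)
B(t, L) = 12 + 49*L/8 (B(t, L) = 6 + (L + (-8 - 8*L)*(-6))/8 = 6 + (L + (48 + 48*L))/8 = 6 + (48 + 49*L)/8 = 6 + (6 + 49*L/8) = 12 + 49*L/8)
43227/321133 - 72595/B(600, -429) = 43227/321133 - 72595/(12 + (49/8)*(-429)) = 43227*(1/321133) - 72595/(12 - 21021/8) = 43227/321133 - 72595/(-20925/8) = 43227/321133 - 72595*(-8/20925) = 43227/321133 + 116152/4185 = 37481145211/1343941605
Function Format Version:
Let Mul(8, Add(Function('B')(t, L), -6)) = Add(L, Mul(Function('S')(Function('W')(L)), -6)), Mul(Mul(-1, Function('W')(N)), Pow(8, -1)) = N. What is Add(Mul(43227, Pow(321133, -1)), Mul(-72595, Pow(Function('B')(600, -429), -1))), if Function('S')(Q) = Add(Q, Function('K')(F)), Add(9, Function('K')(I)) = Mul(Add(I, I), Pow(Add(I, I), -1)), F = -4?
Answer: Rational(37481145211, 1343941605) ≈ 27.889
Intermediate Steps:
Function('W')(N) = Mul(-8, N)
Function('K')(I) = -8 (Function('K')(I) = Add(-9, Mul(Add(I, I), Pow(Add(I, I), -1))) = Add(-9, Mul(Mul(2, I), Pow(Mul(2, I), -1))) = Add(-9, Mul(Mul(2, I), Mul(Rational(1, 2), Pow(I, -1)))) = Add(-9, 1) = -8)
Function('S')(Q) = Add(-8, Q) (Function('S')(Q) = Add(Q, -8) = Add(-8, Q))
Function('B')(t, L) = Add(12, Mul(Rational(49, 8), L)) (Function('B')(t, L) = Add(6, Mul(Rational(1, 8), Add(L, Mul(Add(-8, Mul(-8, L)), -6)))) = Add(6, Mul(Rational(1, 8), Add(L, Add(48, Mul(48, L))))) = Add(6, Mul(Rational(1, 8), Add(48, Mul(49, L)))) = Add(6, Add(6, Mul(Rational(49, 8), L))) = Add(12, Mul(Rational(49, 8), L)))
Add(Mul(43227, Pow(321133, -1)), Mul(-72595, Pow(Function('B')(600, -429), -1))) = Add(Mul(43227, Pow(321133, -1)), Mul(-72595, Pow(Add(12, Mul(Rational(49, 8), -429)), -1))) = Add(Mul(43227, Rational(1, 321133)), Mul(-72595, Pow(Add(12, Rational(-21021, 8)), -1))) = Add(Rational(43227, 321133), Mul(-72595, Pow(Rational(-20925, 8), -1))) = Add(Rational(43227, 321133), Mul(-72595, Rational(-8, 20925))) = Add(Rational(43227, 321133), Rational(116152, 4185)) = Rational(37481145211, 1343941605)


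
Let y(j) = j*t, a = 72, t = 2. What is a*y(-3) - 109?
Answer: -541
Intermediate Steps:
y(j) = 2*j (y(j) = j*2 = 2*j)
a*y(-3) - 109 = 72*(2*(-3)) - 109 = 72*(-6) - 109 = -432 - 109 = -541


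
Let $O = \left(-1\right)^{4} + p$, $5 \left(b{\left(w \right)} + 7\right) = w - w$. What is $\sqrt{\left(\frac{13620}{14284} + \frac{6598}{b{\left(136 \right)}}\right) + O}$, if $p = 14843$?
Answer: $\frac{\sqrt{8686903571465}}{24997} \approx 117.91$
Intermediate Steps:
$b{\left(w \right)} = -7$ ($b{\left(w \right)} = -7 + \frac{w - w}{5} = -7 + \frac{1}{5} \cdot 0 = -7 + 0 = -7$)
$O = 14844$ ($O = \left(-1\right)^{4} + 14843 = 1 + 14843 = 14844$)
$\sqrt{\left(\frac{13620}{14284} + \frac{6598}{b{\left(136 \right)}}\right) + O} = \sqrt{\left(\frac{13620}{14284} + \frac{6598}{-7}\right) + 14844} = \sqrt{\left(13620 \cdot \frac{1}{14284} + 6598 \left(- \frac{1}{7}\right)\right) + 14844} = \sqrt{\left(\frac{3405}{3571} - \frac{6598}{7}\right) + 14844} = \sqrt{- \frac{23537623}{24997} + 14844} = \sqrt{\frac{347517845}{24997}} = \frac{\sqrt{8686903571465}}{24997}$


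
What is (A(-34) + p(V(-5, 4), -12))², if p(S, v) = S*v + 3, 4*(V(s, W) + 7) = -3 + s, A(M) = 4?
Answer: 13225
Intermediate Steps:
V(s, W) = -31/4 + s/4 (V(s, W) = -7 + (-3 + s)/4 = -7 + (-¾ + s/4) = -31/4 + s/4)
p(S, v) = 3 + S*v
(A(-34) + p(V(-5, 4), -12))² = (4 + (3 + (-31/4 + (¼)*(-5))*(-12)))² = (4 + (3 + (-31/4 - 5/4)*(-12)))² = (4 + (3 - 9*(-12)))² = (4 + (3 + 108))² = (4 + 111)² = 115² = 13225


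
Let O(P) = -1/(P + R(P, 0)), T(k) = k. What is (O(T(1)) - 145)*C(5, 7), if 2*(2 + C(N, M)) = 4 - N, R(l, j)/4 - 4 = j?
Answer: 6165/17 ≈ 362.65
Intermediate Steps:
R(l, j) = 16 + 4*j
C(N, M) = -N/2 (C(N, M) = -2 + (4 - N)/2 = -2 + (2 - N/2) = -N/2)
O(P) = -1/(16 + P) (O(P) = -1/(P + (16 + 4*0)) = -1/(P + (16 + 0)) = -1/(P + 16) = -1/(16 + P))
(O(T(1)) - 145)*C(5, 7) = (-1/(16 + 1) - 145)*(-1/2*5) = (-1/17 - 145)*(-5/2) = -2466/17*(-5/2) = 6165/17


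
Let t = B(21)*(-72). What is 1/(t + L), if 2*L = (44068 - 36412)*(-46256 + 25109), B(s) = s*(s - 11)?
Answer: -1/80965836 ≈ -1.2351e-8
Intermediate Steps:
B(s) = s*(-11 + s)
L = -80950716 (L = ((44068 - 36412)*(-46256 + 25109))/2 = (7656*(-21147))/2 = (½)*(-161901432) = -80950716)
t = -15120 (t = (21*(-11 + 21))*(-72) = (21*10)*(-72) = 210*(-72) = -15120)
1/(t + L) = 1/(-15120 - 80950716) = 1/(-80965836) = -1/80965836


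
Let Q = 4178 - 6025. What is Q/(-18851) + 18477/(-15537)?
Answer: -106537696/97629329 ≈ -1.0912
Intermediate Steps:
Q = -1847
Q/(-18851) + 18477/(-15537) = -1847/(-18851) + 18477/(-15537) = -1847*(-1/18851) + 18477*(-1/15537) = 1847/18851 - 6159/5179 = -106537696/97629329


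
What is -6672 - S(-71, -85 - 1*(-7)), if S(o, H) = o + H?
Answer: -6523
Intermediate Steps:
S(o, H) = H + o
-6672 - S(-71, -85 - 1*(-7)) = -6672 - ((-85 - 1*(-7)) - 71) = -6672 - ((-85 + 7) - 71) = -6672 - (-78 - 71) = -6672 - 1*(-149) = -6672 + 149 = -6523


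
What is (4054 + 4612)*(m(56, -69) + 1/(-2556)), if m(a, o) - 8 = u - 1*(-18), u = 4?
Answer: 332250107/1278 ≈ 2.5998e+5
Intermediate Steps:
m(a, o) = 30 (m(a, o) = 8 + (4 - 1*(-18)) = 8 + (4 + 18) = 8 + 22 = 30)
(4054 + 4612)*(m(56, -69) + 1/(-2556)) = (4054 + 4612)*(30 + 1/(-2556)) = 8666*(30 - 1/2556) = 8666*(76679/2556) = 332250107/1278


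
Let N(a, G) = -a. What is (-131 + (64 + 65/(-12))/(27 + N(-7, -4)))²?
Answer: 2782035025/166464 ≈ 16713.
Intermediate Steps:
(-131 + (64 + 65/(-12))/(27 + N(-7, -4)))² = (-131 + (64 + 65/(-12))/(27 - 1*(-7)))² = (-131 + (64 + 65*(-1/12))/(27 + 7))² = (-131 + (64 - 65/12)/34)² = (-131 + (703/12)*(1/34))² = (-131 + 703/408)² = (-52745/408)² = 2782035025/166464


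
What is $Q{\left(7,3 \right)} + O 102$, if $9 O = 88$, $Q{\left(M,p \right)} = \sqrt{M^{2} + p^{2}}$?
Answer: $\frac{2992}{3} + \sqrt{58} \approx 1004.9$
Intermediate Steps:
$O = \frac{88}{9}$ ($O = \frac{1}{9} \cdot 88 = \frac{88}{9} \approx 9.7778$)
$Q{\left(7,3 \right)} + O 102 = \sqrt{7^{2} + 3^{2}} + \frac{88}{9} \cdot 102 = \sqrt{49 + 9} + \frac{2992}{3} = \sqrt{58} + \frac{2992}{3} = \frac{2992}{3} + \sqrt{58}$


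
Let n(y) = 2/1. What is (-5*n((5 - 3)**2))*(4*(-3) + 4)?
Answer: 80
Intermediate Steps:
n(y) = 2 (n(y) = 2*1 = 2)
(-5*n((5 - 3)**2))*(4*(-3) + 4) = (-5*2)*(4*(-3) + 4) = -10*(-12 + 4) = -10*(-8) = 80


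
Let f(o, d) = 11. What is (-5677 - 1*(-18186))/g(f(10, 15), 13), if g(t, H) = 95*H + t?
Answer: 1787/178 ≈ 10.039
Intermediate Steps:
g(t, H) = t + 95*H
(-5677 - 1*(-18186))/g(f(10, 15), 13) = (-5677 - 1*(-18186))/(11 + 95*13) = (-5677 + 18186)/(11 + 1235) = 12509/1246 = 12509*(1/1246) = 1787/178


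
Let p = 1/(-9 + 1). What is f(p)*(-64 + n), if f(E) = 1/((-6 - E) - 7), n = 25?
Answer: 312/103 ≈ 3.0291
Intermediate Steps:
p = -⅛ (p = 1/(-8) = -⅛ ≈ -0.12500)
f(E) = 1/(-13 - E)
f(p)*(-64 + n) = (-1/(13 - ⅛))*(-64 + 25) = -1/103/8*(-39) = -1*8/103*(-39) = -8/103*(-39) = 312/103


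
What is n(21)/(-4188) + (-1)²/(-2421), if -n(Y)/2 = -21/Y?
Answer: -1505/1689858 ≈ -0.00089061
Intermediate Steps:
n(Y) = 42/Y (n(Y) = -(-42)/Y = 42/Y)
n(21)/(-4188) + (-1)²/(-2421) = (42/21)/(-4188) + (-1)²/(-2421) = (42*(1/21))*(-1/4188) + 1*(-1/2421) = 2*(-1/4188) - 1/2421 = -1/2094 - 1/2421 = -1505/1689858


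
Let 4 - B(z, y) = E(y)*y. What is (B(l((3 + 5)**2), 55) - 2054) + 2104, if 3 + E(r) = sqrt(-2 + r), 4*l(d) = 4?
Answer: 219 - 55*sqrt(53) ≈ -181.41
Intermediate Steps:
l(d) = 1 (l(d) = (1/4)*4 = 1)
E(r) = -3 + sqrt(-2 + r)
B(z, y) = 4 - y*(-3 + sqrt(-2 + y)) (B(z, y) = 4 - (-3 + sqrt(-2 + y))*y = 4 - y*(-3 + sqrt(-2 + y)))
(B(l((3 + 5)**2), 55) - 2054) + 2104 = ((4 - 1*55*(-3 + sqrt(-2 + 55))) - 2054) + 2104 = ((4 - 1*55*(-3 + sqrt(53))) - 2054) + 2104 = ((4 + (165 - 55*sqrt(53))) - 2054) + 2104 = ((169 - 55*sqrt(53)) - 2054) + 2104 = (-1885 - 55*sqrt(53)) + 2104 = 219 - 55*sqrt(53)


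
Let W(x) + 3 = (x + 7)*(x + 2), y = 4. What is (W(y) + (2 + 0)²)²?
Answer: 4489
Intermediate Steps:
W(x) = -3 + (2 + x)*(7 + x) (W(x) = -3 + (x + 7)*(x + 2) = -3 + (7 + x)*(2 + x) = -3 + (2 + x)*(7 + x))
(W(y) + (2 + 0)²)² = ((11 + 4² + 9*4) + (2 + 0)²)² = ((11 + 16 + 36) + 2²)² = (63 + 4)² = 67² = 4489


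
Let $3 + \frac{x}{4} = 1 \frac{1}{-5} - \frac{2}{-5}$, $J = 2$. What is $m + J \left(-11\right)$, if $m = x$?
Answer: $- \frac{166}{5} \approx -33.2$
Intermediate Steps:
$x = - \frac{56}{5}$ ($x = -12 + 4 \left(1 \frac{1}{-5} - \frac{2}{-5}\right) = -12 + 4 \left(1 \left(- \frac{1}{5}\right) - - \frac{2}{5}\right) = -12 + 4 \left(- \frac{1}{5} + \frac{2}{5}\right) = -12 + 4 \cdot \frac{1}{5} = -12 + \frac{4}{5} = - \frac{56}{5} \approx -11.2$)
$m = - \frac{56}{5} \approx -11.2$
$m + J \left(-11\right) = - \frac{56}{5} + 2 \left(-11\right) = - \frac{56}{5} - 22 = - \frac{166}{5}$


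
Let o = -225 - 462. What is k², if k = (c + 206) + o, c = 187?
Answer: 86436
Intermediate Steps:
o = -687
k = -294 (k = (187 + 206) - 687 = 393 - 687 = -294)
k² = (-294)² = 86436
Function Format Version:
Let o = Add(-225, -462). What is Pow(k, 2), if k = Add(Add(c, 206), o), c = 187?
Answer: 86436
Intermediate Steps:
o = -687
k = -294 (k = Add(Add(187, 206), -687) = Add(393, -687) = -294)
Pow(k, 2) = Pow(-294, 2) = 86436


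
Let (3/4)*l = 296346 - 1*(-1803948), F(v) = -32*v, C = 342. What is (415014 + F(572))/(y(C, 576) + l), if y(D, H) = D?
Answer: 198355/1400367 ≈ 0.14164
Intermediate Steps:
l = 2800392 (l = 4*(296346 - 1*(-1803948))/3 = 4*(296346 + 1803948)/3 = (4/3)*2100294 = 2800392)
(415014 + F(572))/(y(C, 576) + l) = (415014 - 32*572)/(342 + 2800392) = (415014 - 18304)/2800734 = 396710*(1/2800734) = 198355/1400367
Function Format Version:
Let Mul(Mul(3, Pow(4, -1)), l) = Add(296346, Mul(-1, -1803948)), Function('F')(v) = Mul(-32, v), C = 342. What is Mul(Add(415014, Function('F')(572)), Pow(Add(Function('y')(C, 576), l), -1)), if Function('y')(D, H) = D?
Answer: Rational(198355, 1400367) ≈ 0.14164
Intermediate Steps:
l = 2800392 (l = Mul(Rational(4, 3), Add(296346, Mul(-1, -1803948))) = Mul(Rational(4, 3), Add(296346, 1803948)) = Mul(Rational(4, 3), 2100294) = 2800392)
Mul(Add(415014, Function('F')(572)), Pow(Add(Function('y')(C, 576), l), -1)) = Mul(Add(415014, Mul(-32, 572)), Pow(Add(342, 2800392), -1)) = Mul(Add(415014, -18304), Pow(2800734, -1)) = Mul(396710, Rational(1, 2800734)) = Rational(198355, 1400367)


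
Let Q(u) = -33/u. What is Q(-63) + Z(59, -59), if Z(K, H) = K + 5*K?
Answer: 7445/21 ≈ 354.52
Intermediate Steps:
Z(K, H) = 6*K
Q(-63) + Z(59, -59) = -33/(-63) + 6*59 = -33*(-1/63) + 354 = 11/21 + 354 = 7445/21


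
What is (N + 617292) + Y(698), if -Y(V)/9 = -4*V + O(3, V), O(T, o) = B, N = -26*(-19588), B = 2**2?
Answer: 1151672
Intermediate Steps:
B = 4
N = 509288
O(T, o) = 4
Y(V) = -36 + 36*V (Y(V) = -9*(-4*V + 4) = -9*(4 - 4*V) = -36 + 36*V)
(N + 617292) + Y(698) = (509288 + 617292) + (-36 + 36*698) = 1126580 + (-36 + 25128) = 1126580 + 25092 = 1151672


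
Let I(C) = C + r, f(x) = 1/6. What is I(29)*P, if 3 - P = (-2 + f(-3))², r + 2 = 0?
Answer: -39/4 ≈ -9.7500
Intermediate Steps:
r = -2 (r = -2 + 0 = -2)
f(x) = ⅙
I(C) = -2 + C (I(C) = C - 2 = -2 + C)
P = -13/36 (P = 3 - (-2 + ⅙)² = 3 - (-11/6)² = 3 - 1*121/36 = 3 - 121/36 = -13/36 ≈ -0.36111)
I(29)*P = (-2 + 29)*(-13/36) = 27*(-13/36) = -39/4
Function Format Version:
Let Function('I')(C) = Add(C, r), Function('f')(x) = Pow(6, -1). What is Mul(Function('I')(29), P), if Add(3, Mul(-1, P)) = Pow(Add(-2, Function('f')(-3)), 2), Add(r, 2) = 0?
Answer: Rational(-39, 4) ≈ -9.7500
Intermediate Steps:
r = -2 (r = Add(-2, 0) = -2)
Function('f')(x) = Rational(1, 6)
Function('I')(C) = Add(-2, C) (Function('I')(C) = Add(C, -2) = Add(-2, C))
P = Rational(-13, 36) (P = Add(3, Mul(-1, Pow(Add(-2, Rational(1, 6)), 2))) = Add(3, Mul(-1, Pow(Rational(-11, 6), 2))) = Add(3, Mul(-1, Rational(121, 36))) = Add(3, Rational(-121, 36)) = Rational(-13, 36) ≈ -0.36111)
Mul(Function('I')(29), P) = Mul(Add(-2, 29), Rational(-13, 36)) = Mul(27, Rational(-13, 36)) = Rational(-39, 4)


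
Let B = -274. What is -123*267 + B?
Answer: -33115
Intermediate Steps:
-123*267 + B = -123*267 - 274 = -32841 - 274 = -33115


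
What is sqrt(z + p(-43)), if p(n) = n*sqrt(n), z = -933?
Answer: sqrt(-933 - 43*I*sqrt(43)) ≈ 4.5649 - 30.884*I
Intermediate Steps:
p(n) = n**(3/2)
sqrt(z + p(-43)) = sqrt(-933 + (-43)**(3/2)) = sqrt(-933 - 43*I*sqrt(43))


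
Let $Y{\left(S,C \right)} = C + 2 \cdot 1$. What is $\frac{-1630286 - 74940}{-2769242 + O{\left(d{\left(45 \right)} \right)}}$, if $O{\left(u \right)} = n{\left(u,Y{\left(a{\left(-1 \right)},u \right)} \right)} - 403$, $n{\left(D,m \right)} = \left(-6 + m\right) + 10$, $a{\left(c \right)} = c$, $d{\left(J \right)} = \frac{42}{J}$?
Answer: $\frac{25578390}{41544571} \approx 0.61569$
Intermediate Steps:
$Y{\left(S,C \right)} = 2 + C$ ($Y{\left(S,C \right)} = C + 2 = 2 + C$)
$n{\left(D,m \right)} = 4 + m$
$O{\left(u \right)} = -397 + u$ ($O{\left(u \right)} = \left(4 + \left(2 + u\right)\right) - 403 = \left(6 + u\right) - 403 = -397 + u$)
$\frac{-1630286 - 74940}{-2769242 + O{\left(d{\left(45 \right)} \right)}} = \frac{-1630286 - 74940}{-2769242 - \left(397 - \frac{42}{45}\right)} = - \frac{1705226}{-2769242 + \left(-397 + 42 \cdot \frac{1}{45}\right)} = - \frac{1705226}{-2769242 + \left(-397 + \frac{14}{15}\right)} = - \frac{1705226}{-2769242 - \frac{5941}{15}} = - \frac{1705226}{- \frac{41544571}{15}} = \left(-1705226\right) \left(- \frac{15}{41544571}\right) = \frac{25578390}{41544571}$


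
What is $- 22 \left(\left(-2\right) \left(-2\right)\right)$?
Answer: $-88$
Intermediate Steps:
$- 22 \left(\left(-2\right) \left(-2\right)\right) = \left(-22\right) 4 = -88$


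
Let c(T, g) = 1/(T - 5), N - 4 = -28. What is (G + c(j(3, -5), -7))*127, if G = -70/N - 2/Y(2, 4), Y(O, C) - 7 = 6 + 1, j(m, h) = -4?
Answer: 85217/252 ≈ 338.16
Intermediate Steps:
N = -24 (N = 4 - 28 = -24)
c(T, g) = 1/(-5 + T)
Y(O, C) = 14 (Y(O, C) = 7 + (6 + 1) = 7 + 7 = 14)
G = 233/84 (G = -70/(-24) - 2/14 = -70*(-1/24) - 2*1/14 = 35/12 - ⅐ = 233/84 ≈ 2.7738)
(G + c(j(3, -5), -7))*127 = (233/84 + 1/(-5 - 4))*127 = (233/84 + 1/(-9))*127 = (233/84 - ⅑)*127 = (671/252)*127 = 85217/252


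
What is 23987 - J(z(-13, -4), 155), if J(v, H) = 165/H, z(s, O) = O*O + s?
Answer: 743564/31 ≈ 23986.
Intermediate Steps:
z(s, O) = s + O**2 (z(s, O) = O**2 + s = s + O**2)
23987 - J(z(-13, -4), 155) = 23987 - 165/155 = 23987 - 1*33/31 = 23987 - 33/31 = 743564/31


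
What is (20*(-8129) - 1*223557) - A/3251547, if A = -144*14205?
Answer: -139504506491/361283 ≈ -3.8614e+5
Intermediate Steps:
A = -2045520
(20*(-8129) - 1*223557) - A/3251547 = (20*(-8129) - 1*223557) - (-2045520)/3251547 = (-162580 - 223557) - (-2045520)/3251547 = -386137 - 1*(-227280/361283) = -386137 + 227280/361283 = -139504506491/361283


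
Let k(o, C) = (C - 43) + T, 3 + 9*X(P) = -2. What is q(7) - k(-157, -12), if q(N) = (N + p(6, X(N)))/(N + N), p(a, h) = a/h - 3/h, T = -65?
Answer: 4204/35 ≈ 120.11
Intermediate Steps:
X(P) = -5/9 (X(P) = -⅓ + (⅑)*(-2) = -⅓ - 2/9 = -5/9)
p(a, h) = -3/h + a/h
q(N) = (-27/5 + N)/(2*N) (q(N) = (N + (-3 + 6)/(-5/9))/(N + N) = (N - 9/5*3)/((2*N)) = (N - 27/5)*(1/(2*N)) = (-27/5 + N)*(1/(2*N)) = (-27/5 + N)/(2*N))
k(o, C) = -108 + C (k(o, C) = (C - 43) - 65 = (-43 + C) - 65 = -108 + C)
q(7) - k(-157, -12) = (⅒)*(-27 + 5*7)/7 - (-108 - 12) = (⅒)*(⅐)*(-27 + 35) - 1*(-120) = (⅒)*(⅐)*8 + 120 = 4/35 + 120 = 4204/35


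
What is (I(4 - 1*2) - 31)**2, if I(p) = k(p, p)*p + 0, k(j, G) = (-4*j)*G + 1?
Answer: 3721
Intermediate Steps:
k(j, G) = 1 - 4*G*j (k(j, G) = -4*G*j + 1 = 1 - 4*G*j)
I(p) = p*(1 - 4*p**2) (I(p) = (1 - 4*p*p)*p + 0 = (1 - 4*p**2)*p + 0 = p*(1 - 4*p**2) + 0 = p*(1 - 4*p**2))
(I(4 - 1*2) - 31)**2 = (((4 - 1*2) - 4*(4 - 1*2)**3) - 31)**2 = (((4 - 2) - 4*(4 - 2)**3) - 31)**2 = ((2 - 4*2**3) - 31)**2 = ((2 - 4*8) - 31)**2 = ((2 - 32) - 31)**2 = (-30 - 31)**2 = (-61)**2 = 3721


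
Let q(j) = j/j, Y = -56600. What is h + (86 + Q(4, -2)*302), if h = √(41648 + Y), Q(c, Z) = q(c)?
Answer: 388 + 2*I*√3738 ≈ 388.0 + 122.28*I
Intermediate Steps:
q(j) = 1
Q(c, Z) = 1
h = 2*I*√3738 (h = √(41648 - 56600) = √(-14952) = 2*I*√3738 ≈ 122.28*I)
h + (86 + Q(4, -2)*302) = 2*I*√3738 + (86 + 1*302) = 2*I*√3738 + (86 + 302) = 2*I*√3738 + 388 = 388 + 2*I*√3738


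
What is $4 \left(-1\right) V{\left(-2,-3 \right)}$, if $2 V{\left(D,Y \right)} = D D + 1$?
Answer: $-10$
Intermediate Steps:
$V{\left(D,Y \right)} = \frac{1}{2} + \frac{D^{2}}{2}$ ($V{\left(D,Y \right)} = \frac{D D + 1}{2} = \frac{D^{2} + 1}{2} = \frac{1 + D^{2}}{2} = \frac{1}{2} + \frac{D^{2}}{2}$)
$4 \left(-1\right) V{\left(-2,-3 \right)} = 4 \left(-1\right) \left(\frac{1}{2} + \frac{\left(-2\right)^{2}}{2}\right) = - 4 \left(\frac{1}{2} + \frac{1}{2} \cdot 4\right) = - 4 \left(\frac{1}{2} + 2\right) = \left(-4\right) \frac{5}{2} = -10$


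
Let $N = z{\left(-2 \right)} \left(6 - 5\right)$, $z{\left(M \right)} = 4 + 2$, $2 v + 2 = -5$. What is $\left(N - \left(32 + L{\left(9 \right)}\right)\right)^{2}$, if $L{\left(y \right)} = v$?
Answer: $\frac{2025}{4} \approx 506.25$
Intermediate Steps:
$v = - \frac{7}{2}$ ($v = -1 + \frac{1}{2} \left(-5\right) = -1 - \frac{5}{2} = - \frac{7}{2} \approx -3.5$)
$L{\left(y \right)} = - \frac{7}{2}$
$z{\left(M \right)} = 6$
$N = 6$ ($N = 6 \left(6 - 5\right) = 6 \cdot 1 = 6$)
$\left(N - \left(32 + L{\left(9 \right)}\right)\right)^{2} = \left(6 - \frac{57}{2}\right)^{2} = \left(- \frac{45}{2}\right)^{2} = \frac{2025}{4}$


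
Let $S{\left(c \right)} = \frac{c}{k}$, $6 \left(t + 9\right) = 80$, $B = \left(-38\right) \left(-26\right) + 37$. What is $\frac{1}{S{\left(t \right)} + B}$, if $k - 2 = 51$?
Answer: $\frac{159}{162988} \approx 0.00097553$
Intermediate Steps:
$k = 53$ ($k = 2 + 51 = 53$)
$B = 1025$ ($B = 988 + 37 = 1025$)
$t = \frac{13}{3}$ ($t = -9 + \frac{1}{6} \cdot 80 = -9 + \frac{40}{3} = \frac{13}{3} \approx 4.3333$)
$S{\left(c \right)} = \frac{c}{53}$
$\frac{1}{S{\left(t \right)} + B} = \frac{1}{\frac{1}{53} \cdot \frac{13}{3} + 1025} = \frac{1}{\frac{13}{159} + 1025} = \frac{1}{\frac{162988}{159}} = \frac{159}{162988}$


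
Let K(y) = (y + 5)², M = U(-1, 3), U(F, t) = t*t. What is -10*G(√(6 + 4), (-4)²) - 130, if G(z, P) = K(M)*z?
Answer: -130 - 1960*√10 ≈ -6328.1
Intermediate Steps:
U(F, t) = t²
M = 9 (M = 3² = 9)
K(y) = (5 + y)²
G(z, P) = 196*z (G(z, P) = (5 + 9)²*z = 14²*z = 196*z)
-10*G(√(6 + 4), (-4)²) - 130 = -1960*√(6 + 4) - 130 = -1960*√10 - 130 = -130 - 1960*√10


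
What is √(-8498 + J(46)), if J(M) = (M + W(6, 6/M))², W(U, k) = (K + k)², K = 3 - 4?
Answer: I*√1766318062/529 ≈ 79.447*I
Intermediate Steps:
K = -1
W(U, k) = (-1 + k)²
J(M) = (M + (-1 + 6/M)²)²
√(-8498 + J(46)) = √(-8498 + (46³ + (-6 + 46)²)²/46⁴) = √(-8498 + (97336 + 40²)²/4477456) = √(-8498 + (97336 + 1600)²/4477456) = √(-8498 + (1/4477456)*98936²) = √(-8498 + (1/4477456)*9788332096) = √(-8498 + 611770756/279841) = √(-1766318062/279841) = I*√1766318062/529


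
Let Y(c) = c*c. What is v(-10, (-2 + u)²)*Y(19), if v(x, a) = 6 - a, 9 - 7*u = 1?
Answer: 93138/49 ≈ 1900.8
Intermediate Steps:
u = 8/7 (u = 9/7 - ⅐*1 = 9/7 - ⅐ = 8/7 ≈ 1.1429)
Y(c) = c²
v(-10, (-2 + u)²)*Y(19) = (6 - (-2 + 8/7)²)*19² = (6 - (-6/7)²)*361 = (6 - 1*36/49)*361 = (6 - 36/49)*361 = (258/49)*361 = 93138/49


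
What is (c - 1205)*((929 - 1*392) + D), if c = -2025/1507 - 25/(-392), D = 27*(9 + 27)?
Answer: -1075317391305/590744 ≈ -1.8203e+6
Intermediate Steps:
D = 972 (D = 27*36 = 972)
c = -756125/590744 (c = -2025*1/1507 - 25*(-1/392) = -2025/1507 + 25/392 = -756125/590744 ≈ -1.2800)
(c - 1205)*((929 - 1*392) + D) = (-756125/590744 - 1205)*((929 - 1*392) + 972) = -712602645*((929 - 392) + 972)/590744 = -712602645*(537 + 972)/590744 = -712602645/590744*1509 = -1075317391305/590744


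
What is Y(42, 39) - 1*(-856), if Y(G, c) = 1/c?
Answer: 33385/39 ≈ 856.03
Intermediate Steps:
Y(42, 39) - 1*(-856) = 1/39 - 1*(-856) = 1/39 + 856 = 33385/39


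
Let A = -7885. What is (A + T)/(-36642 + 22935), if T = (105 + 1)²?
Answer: -1117/4569 ≈ -0.24447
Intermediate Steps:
T = 11236 (T = 106² = 11236)
(A + T)/(-36642 + 22935) = (-7885 + 11236)/(-36642 + 22935) = 3351/(-13707) = 3351*(-1/13707) = -1117/4569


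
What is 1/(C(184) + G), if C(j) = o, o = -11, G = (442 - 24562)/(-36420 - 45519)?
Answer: -27313/292403 ≈ -0.093409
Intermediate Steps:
G = 8040/27313 (G = -24120/(-81939) = -24120*(-1/81939) = 8040/27313 ≈ 0.29437)
C(j) = -11
1/(C(184) + G) = 1/(-11 + 8040/27313) = 1/(-292403/27313) = -27313/292403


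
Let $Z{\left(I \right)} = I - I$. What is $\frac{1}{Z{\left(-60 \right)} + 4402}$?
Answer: $\frac{1}{4402} \approx 0.00022717$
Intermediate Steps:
$Z{\left(I \right)} = 0$
$\frac{1}{Z{\left(-60 \right)} + 4402} = \frac{1}{0 + 4402} = \frac{1}{4402}$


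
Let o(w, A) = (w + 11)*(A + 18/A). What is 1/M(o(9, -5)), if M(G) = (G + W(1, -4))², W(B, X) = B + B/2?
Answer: 4/116281 ≈ 3.4399e-5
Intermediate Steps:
o(w, A) = (11 + w)*(A + 18/A)
W(B, X) = 3*B/2 (W(B, X) = B + B*(½) = B + B/2 = 3*B/2)
M(G) = (3/2 + G)² (M(G) = (G + (3/2)*1)² = (G + 3/2)² = (3/2 + G)²)
1/M(o(9, -5)) = 1/((3 + 2*((198 + 18*9 + (-5)²*(11 + 9))/(-5)))²/4) = 1/((3 + 2*(-(198 + 162 + 25*20)/5))²/4) = 1/((3 + 2*(-(198 + 162 + 500)/5))²/4) = 1/((3 + 2*(-⅕*860))²/4) = 1/((3 + 2*(-172))²/4) = 1/((3 - 344)²/4) = 1/((¼)*(-341)²) = 1/((¼)*116281) = 1/(116281/4) = 4/116281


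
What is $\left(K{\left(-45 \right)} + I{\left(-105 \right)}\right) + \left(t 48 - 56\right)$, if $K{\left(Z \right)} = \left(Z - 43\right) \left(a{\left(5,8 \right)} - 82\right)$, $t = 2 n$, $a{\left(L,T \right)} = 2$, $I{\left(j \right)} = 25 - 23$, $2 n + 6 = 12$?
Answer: $7274$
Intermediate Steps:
$n = 3$ ($n = -3 + \frac{1}{2} \cdot 12 = -3 + 6 = 3$)
$I{\left(j \right)} = 2$
$t = 6$ ($t = 2 \cdot 3 = 6$)
$K{\left(Z \right)} = 3440 - 80 Z$ ($K{\left(Z \right)} = \left(Z - 43\right) \left(2 - 82\right) = \left(-43 + Z\right) \left(-80\right) = 3440 - 80 Z$)
$\left(K{\left(-45 \right)} + I{\left(-105 \right)}\right) + \left(t 48 - 56\right) = \left(\left(3440 - -3600\right) + 2\right) + \left(6 \cdot 48 - 56\right) = \left(\left(3440 + 3600\right) + 2\right) + \left(288 - 56\right) = \left(7040 + 2\right) + 232 = 7042 + 232 = 7274$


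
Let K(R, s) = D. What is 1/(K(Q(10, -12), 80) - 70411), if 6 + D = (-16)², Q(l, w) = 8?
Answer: -1/70161 ≈ -1.4253e-5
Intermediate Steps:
D = 250 (D = -6 + (-16)² = -6 + 256 = 250)
K(R, s) = 250
1/(K(Q(10, -12), 80) - 70411) = 1/(250 - 70411) = 1/(-70161) = -1/70161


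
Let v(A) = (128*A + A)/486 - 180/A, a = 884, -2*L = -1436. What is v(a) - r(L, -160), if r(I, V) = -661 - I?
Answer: 28882160/17901 ≈ 1613.4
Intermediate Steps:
L = 718 (L = -1/2*(-1436) = 718)
v(A) = -180/A + 43*A/162 (v(A) = (129*A)*(1/486) - 180/A = 43*A/162 - 180/A = -180/A + 43*A/162)
v(a) - r(L, -160) = (-180/884 + (43/162)*884) - (-661 - 1*718) = (-180*1/884 + 19006/81) - (-661 - 718) = (-45/221 + 19006/81) - 1*(-1379) = 4196681/17901 + 1379 = 28882160/17901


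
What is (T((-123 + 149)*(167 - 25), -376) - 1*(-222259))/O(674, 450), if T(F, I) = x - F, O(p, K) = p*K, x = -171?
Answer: 54599/75825 ≈ 0.72007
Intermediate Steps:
O(p, K) = K*p
T(F, I) = -171 - F
(T((-123 + 149)*(167 - 25), -376) - 1*(-222259))/O(674, 450) = ((-171 - (-123 + 149)*(167 - 25)) - 1*(-222259))/((450*674)) = ((-171 - 26*142) + 222259)/303300 = ((-171 - 1*3692) + 222259)*(1/303300) = ((-171 - 3692) + 222259)*(1/303300) = (-3863 + 222259)*(1/303300) = 218396*(1/303300) = 54599/75825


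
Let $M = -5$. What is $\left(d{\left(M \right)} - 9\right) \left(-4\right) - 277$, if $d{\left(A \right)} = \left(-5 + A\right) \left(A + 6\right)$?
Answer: $-201$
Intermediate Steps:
$d{\left(A \right)} = \left(-5 + A\right) \left(6 + A\right)$
$\left(d{\left(M \right)} - 9\right) \left(-4\right) - 277 = \left(\left(-30 - 5 + \left(-5\right)^{2}\right) - 9\right) \left(-4\right) - 277 = \left(\left(-30 - 5 + 25\right) - 9\right) \left(-4\right) - 277 = \left(-10 - 9\right) \left(-4\right) - 277 = \left(-19\right) \left(-4\right) - 277 = 76 - 277 = -201$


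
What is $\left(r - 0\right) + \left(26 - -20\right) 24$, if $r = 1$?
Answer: $1105$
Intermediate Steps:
$\left(r - 0\right) + \left(26 - -20\right) 24 = \left(1 - 0\right) + \left(26 - -20\right) 24 = \left(1 + 0\right) + \left(26 + 20\right) 24 = 1 + 46 \cdot 24 = 1 + 1104 = 1105$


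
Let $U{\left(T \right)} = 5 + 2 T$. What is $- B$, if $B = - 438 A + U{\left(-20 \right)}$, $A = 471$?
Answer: $206333$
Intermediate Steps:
$B = -206333$ ($B = \left(-438\right) 471 + \left(5 + 2 \left(-20\right)\right) = -206298 + \left(5 - 40\right) = -206298 - 35 = -206333$)
$- B = \left(-1\right) \left(-206333\right) = 206333$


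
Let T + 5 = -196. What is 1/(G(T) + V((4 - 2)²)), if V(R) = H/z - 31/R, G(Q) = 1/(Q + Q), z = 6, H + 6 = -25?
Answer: -804/10387 ≈ -0.077404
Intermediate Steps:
H = -31 (H = -6 - 25 = -31)
T = -201 (T = -5 - 196 = -201)
G(Q) = 1/(2*Q)
V(R) = -31/6 - 31/R
1/(G(T) + V((4 - 2)²)) = 1/((½)/(-201) + (-31/6 - 31/(4 - 2)²)) = 1/((½)*(-1/201) + (-31/6 - 31/(2²))) = 1/(-1/402 + (-31/6 - 31/4)) = 1/(-1/402 - 155/12) = 1/(-10387/804) = -804/10387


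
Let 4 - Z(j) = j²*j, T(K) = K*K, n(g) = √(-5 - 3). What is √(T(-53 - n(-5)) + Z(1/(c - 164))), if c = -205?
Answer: √(5778243252086 + 436715711028*I*√2)/45387 ≈ 53.038 + 2.8264*I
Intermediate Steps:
n(g) = 2*I*√2 (n(g) = √(-8) = 2*I*√2)
T(K) = K²
Z(j) = 4 - j³ (Z(j) = 4 - j²*j = 4 - j³)
√(T(-53 - n(-5)) + Z(1/(c - 164))) = √((-53 - 2*I*√2)² + (4 - (1/(-205 - 164))³)) = √((-53 - 2*I*√2)² + (4 - (1/(-369))³)) = √((-53 - 2*I*√2)² + (4 - (-1/369)³)) = √((-53 - 2*I*√2)² + (4 - 1*(-1/50243409))) = √((-53 - 2*I*√2)² + (4 + 1/50243409)) = √((-53 - 2*I*√2)² + 200973637/50243409) = √(200973637/50243409 + (-53 - 2*I*√2)²)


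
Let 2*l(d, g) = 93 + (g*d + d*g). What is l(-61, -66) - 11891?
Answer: -15637/2 ≈ -7818.5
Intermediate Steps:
l(d, g) = 93/2 + d*g (l(d, g) = (93 + (g*d + d*g))/2 = (93 + (d*g + d*g))/2 = (93 + 2*d*g)/2 = 93/2 + d*g)
l(-61, -66) - 11891 = (93/2 - 61*(-66)) - 11891 = (93/2 + 4026) - 11891 = 8145/2 - 11891 = -15637/2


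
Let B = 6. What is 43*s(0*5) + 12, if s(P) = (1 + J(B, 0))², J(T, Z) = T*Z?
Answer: 55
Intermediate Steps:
s(P) = 1 (s(P) = (1 + 6*0)² = (1 + 0)² = 1² = 1)
43*s(0*5) + 12 = 43*1 + 12 = 43 + 12 = 55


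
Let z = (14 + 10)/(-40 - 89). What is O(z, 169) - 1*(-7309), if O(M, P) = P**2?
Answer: 35870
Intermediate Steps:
z = -8/43 (z = 24/(-129) = 24*(-1/129) = -8/43 ≈ -0.18605)
O(z, 169) - 1*(-7309) = 169**2 - 1*(-7309) = 28561 + 7309 = 35870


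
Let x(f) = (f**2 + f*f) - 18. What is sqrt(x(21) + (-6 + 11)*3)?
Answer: sqrt(879) ≈ 29.648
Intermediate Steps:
x(f) = -18 + 2*f**2 (x(f) = (f**2 + f**2) - 18 = 2*f**2 - 18 = -18 + 2*f**2)
sqrt(x(21) + (-6 + 11)*3) = sqrt((-18 + 2*21**2) + (-6 + 11)*3) = sqrt((-18 + 2*441) + 5*3) = sqrt((-18 + 882) + 15) = sqrt(864 + 15) = sqrt(879)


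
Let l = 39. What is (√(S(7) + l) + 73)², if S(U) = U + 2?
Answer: 5377 + 584*√3 ≈ 6388.5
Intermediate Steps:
S(U) = 2 + U
(√(S(7) + l) + 73)² = (√((2 + 7) + 39) + 73)² = (√(9 + 39) + 73)² = (√48 + 73)² = (4*√3 + 73)² = (73 + 4*√3)²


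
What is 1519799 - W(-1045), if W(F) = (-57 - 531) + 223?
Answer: 1520164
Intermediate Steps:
W(F) = -365 (W(F) = -588 + 223 = -365)
1519799 - W(-1045) = 1519799 - 1*(-365) = 1519799 + 365 = 1520164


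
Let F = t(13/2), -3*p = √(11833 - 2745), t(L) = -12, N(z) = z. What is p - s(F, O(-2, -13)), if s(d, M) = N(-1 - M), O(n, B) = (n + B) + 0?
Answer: -14 - 8*√142/3 ≈ -45.777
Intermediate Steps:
O(n, B) = B + n (O(n, B) = (B + n) + 0 = B + n)
p = -8*√142/3 (p = -√(11833 - 2745)/3 = -8*√142/3 ≈ -31.777)
F = -12
s(d, M) = -1 - M
p - s(F, O(-2, -13)) = -8*√142/3 - (-1 - (-13 - 2)) = -8*√142/3 - (-1 - 1*(-15)) = -8*√142/3 - (-1 + 15) = -8*√142/3 - 1*14 = -8*√142/3 - 14 = -14 - 8*√142/3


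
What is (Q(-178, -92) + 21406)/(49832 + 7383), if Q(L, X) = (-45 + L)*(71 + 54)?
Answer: -6469/57215 ≈ -0.11306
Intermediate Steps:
Q(L, X) = -5625 + 125*L (Q(L, X) = (-45 + L)*125 = -5625 + 125*L)
(Q(-178, -92) + 21406)/(49832 + 7383) = ((-5625 + 125*(-178)) + 21406)/(49832 + 7383) = ((-5625 - 22250) + 21406)/57215 = (-27875 + 21406)*(1/57215) = -6469*1/57215 = -6469/57215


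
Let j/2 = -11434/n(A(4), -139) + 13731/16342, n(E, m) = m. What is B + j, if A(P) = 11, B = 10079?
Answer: 11636178788/1135769 ≈ 10245.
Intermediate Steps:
j = 188763037/1135769 (j = 2*(-11434/(-139) + 13731/16342) = 2*(-11434*(-1/139) + 13731*(1/16342)) = 2*(11434/139 + 13731/16342) = 2*(188763037/2271538) = 188763037/1135769 ≈ 166.20)
B + j = 10079 + 188763037/1135769 = 11636178788/1135769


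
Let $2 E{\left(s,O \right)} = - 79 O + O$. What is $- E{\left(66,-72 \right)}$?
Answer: $-2808$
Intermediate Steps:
$E{\left(s,O \right)} = - 39 O$ ($E{\left(s,O \right)} = \frac{- 79 O + O}{2} = \frac{\left(-78\right) O}{2} = - 39 O$)
$- E{\left(66,-72 \right)} = - \left(-39\right) \left(-72\right) = \left(-1\right) 2808 = -2808$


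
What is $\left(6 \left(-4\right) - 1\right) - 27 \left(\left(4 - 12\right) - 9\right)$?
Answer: $434$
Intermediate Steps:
$\left(6 \left(-4\right) - 1\right) - 27 \left(\left(4 - 12\right) - 9\right) = \left(-24 - 1\right) - 27 \left(-8 - 9\right) = -25 - -459 = -25 + 459 = 434$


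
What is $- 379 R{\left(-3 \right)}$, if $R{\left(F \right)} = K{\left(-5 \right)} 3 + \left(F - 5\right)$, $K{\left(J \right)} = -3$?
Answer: $6443$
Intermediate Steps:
$R{\left(F \right)} = -14 + F$ ($R{\left(F \right)} = \left(-3\right) 3 + \left(F - 5\right) = -9 + \left(-5 + F\right) = -14 + F$)
$- 379 R{\left(-3 \right)} = - 379 \left(-14 - 3\right) = \left(-379\right) \left(-17\right) = 6443$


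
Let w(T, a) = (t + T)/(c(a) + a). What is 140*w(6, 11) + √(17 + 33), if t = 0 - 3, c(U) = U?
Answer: 210/11 + 5*√2 ≈ 26.162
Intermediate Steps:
t = -3
w(T, a) = (-3 + T)/(2*a) (w(T, a) = (-3 + T)/(a + a) = (-3 + T)/((2*a)) = (-3 + T)*(1/(2*a)) = (-3 + T)/(2*a))
140*w(6, 11) + √(17 + 33) = 140*((½)*(-3 + 6)/11) + √(17 + 33) = 140*((½)*(1/11)*3) + √50 = 140*(3/22) + 5*√2 = 210/11 + 5*√2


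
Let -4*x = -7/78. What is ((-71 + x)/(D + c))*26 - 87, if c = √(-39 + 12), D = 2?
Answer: (-3132*√3 + 24233*I)/(12*(-2*I + 3*√3)) ≈ -206.06 + 309.32*I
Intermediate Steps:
c = 3*I*√3 (c = √(-27) = 3*I*√3 ≈ 5.1962*I)
x = 7/312 (x = -(-7)/(4*78) = -¼*(-7/78) = 7/312 ≈ 0.022436)
((-71 + x)/(D + c))*26 - 87 = ((-71 + 7/312)/(2 + 3*I*√3))*26 - 87 = -22145/(312*(2 + 3*I*√3))*26 - 87 = -22145/(12*(2 + 3*I*√3)) - 87 = -87 - 22145/(12*(2 + 3*I*√3))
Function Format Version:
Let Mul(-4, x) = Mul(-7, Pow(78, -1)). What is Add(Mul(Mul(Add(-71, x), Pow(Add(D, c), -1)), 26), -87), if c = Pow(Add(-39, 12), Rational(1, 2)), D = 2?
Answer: Mul(Rational(1, 12), Pow(Add(Mul(-2, I), Mul(3, Pow(3, Rational(1, 2)))), -1), Add(Mul(-3132, Pow(3, Rational(1, 2))), Mul(24233, I))) ≈ Add(-206.06, Mul(309.32, I))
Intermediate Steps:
c = Mul(3, I, Pow(3, Rational(1, 2))) (c = Pow(-27, Rational(1, 2)) = Mul(3, I, Pow(3, Rational(1, 2))) ≈ Mul(5.1962, I))
x = Rational(7, 312) (x = Mul(Rational(-1, 4), Mul(-7, Pow(78, -1))) = Mul(Rational(-1, 4), Mul(-7, Rational(1, 78))) = Mul(Rational(-1, 4), Rational(-7, 78)) = Rational(7, 312) ≈ 0.022436)
Add(Mul(Mul(Add(-71, x), Pow(Add(D, c), -1)), 26), -87) = Add(Mul(Mul(Add(-71, Rational(7, 312)), Pow(Add(2, Mul(3, I, Pow(3, Rational(1, 2)))), -1)), 26), -87) = Add(Mul(Mul(Rational(-22145, 312), Pow(Add(2, Mul(3, I, Pow(3, Rational(1, 2)))), -1)), 26), -87) = Add(Mul(Rational(-22145, 12), Pow(Add(2, Mul(3, I, Pow(3, Rational(1, 2)))), -1)), -87) = Add(-87, Mul(Rational(-22145, 12), Pow(Add(2, Mul(3, I, Pow(3, Rational(1, 2)))), -1)))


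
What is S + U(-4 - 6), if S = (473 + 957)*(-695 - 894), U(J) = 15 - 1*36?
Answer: -2272291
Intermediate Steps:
U(J) = -21 (U(J) = 15 - 36 = -21)
S = -2272270 (S = 1430*(-1589) = -2272270)
S + U(-4 - 6) = -2272270 - 21 = -2272291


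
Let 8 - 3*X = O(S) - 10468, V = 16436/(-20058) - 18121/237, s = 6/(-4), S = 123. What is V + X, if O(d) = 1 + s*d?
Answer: 1835942831/528194 ≈ 3475.9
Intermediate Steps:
s = -3/2 (s = 6*(-¼) = -3/2 ≈ -1.5000)
O(d) = 1 - 3*d/2
V = -61227725/792291 (V = 16436*(-1/20058) - 18121*1/237 = -8218/10029 - 18121/237 = -61227725/792291 ≈ -77.279)
X = 21319/6 (X = 8/3 - ((1 - 3/2*123) - 10468)/3 = 8/3 - ((1 - 369/2) - 10468)/3 = 8/3 - (-367/2 - 10468)/3 = 8/3 - ⅓*(-21303/2) = 8/3 + 7101/2 = 21319/6 ≈ 3553.2)
V + X = -61227725/792291 + 21319/6 = 1835942831/528194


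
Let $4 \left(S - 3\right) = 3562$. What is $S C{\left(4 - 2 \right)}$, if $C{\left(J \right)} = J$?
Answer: $1787$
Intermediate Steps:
$S = \frac{1787}{2}$ ($S = 3 + \frac{1}{4} \cdot 3562 = 3 + \frac{1781}{2} = \frac{1787}{2} \approx 893.5$)
$S C{\left(4 - 2 \right)} = \frac{1787 \left(4 - 2\right)}{2} = \frac{1787}{2} \cdot 2 = 1787$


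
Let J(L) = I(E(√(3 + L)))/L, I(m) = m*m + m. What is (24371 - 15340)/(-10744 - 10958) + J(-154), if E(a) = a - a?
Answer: -9031/21702 ≈ -0.41614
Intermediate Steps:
E(a) = 0
I(m) = m + m² (I(m) = m² + m = m + m²)
J(L) = 0 (J(L) = (0*(1 + 0))/L = (0*1)/L = 0/L = 0)
(24371 - 15340)/(-10744 - 10958) + J(-154) = (24371 - 15340)/(-10744 - 10958) + 0 = 9031/(-21702) + 0 = 9031*(-1/21702) + 0 = -9031/21702 + 0 = -9031/21702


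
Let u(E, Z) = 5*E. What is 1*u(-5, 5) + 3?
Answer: -22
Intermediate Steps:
1*u(-5, 5) + 3 = 1*(5*(-5)) + 3 = 1*(-25) + 3 = -25 + 3 = -22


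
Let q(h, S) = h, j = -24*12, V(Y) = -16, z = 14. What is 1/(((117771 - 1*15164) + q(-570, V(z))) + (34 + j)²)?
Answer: 1/166553 ≈ 6.0041e-6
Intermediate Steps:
j = -288
1/(((117771 - 1*15164) + q(-570, V(z))) + (34 + j)²) = 1/(((117771 - 1*15164) - 570) + (34 - 288)²) = 1/(((117771 - 15164) - 570) + (-254)²) = 1/((102607 - 570) + 64516) = 1/(102037 + 64516) = 1/166553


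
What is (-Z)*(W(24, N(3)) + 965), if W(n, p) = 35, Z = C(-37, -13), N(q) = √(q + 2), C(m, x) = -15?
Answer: 15000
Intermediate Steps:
N(q) = √(2 + q)
Z = -15
(-Z)*(W(24, N(3)) + 965) = (-1*(-15))*(35 + 965) = 15*1000 = 15000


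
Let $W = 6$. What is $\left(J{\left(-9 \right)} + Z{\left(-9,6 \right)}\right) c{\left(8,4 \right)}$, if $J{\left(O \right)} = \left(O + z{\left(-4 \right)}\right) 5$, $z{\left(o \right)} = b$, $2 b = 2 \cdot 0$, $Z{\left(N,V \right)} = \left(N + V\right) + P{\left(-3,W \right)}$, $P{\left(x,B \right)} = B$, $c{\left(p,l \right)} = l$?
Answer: $-168$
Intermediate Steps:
$Z{\left(N,V \right)} = 6 + N + V$ ($Z{\left(N,V \right)} = \left(N + V\right) + 6 = 6 + N + V$)
$b = 0$ ($b = \frac{2 \cdot 0}{2} = \frac{1}{2} \cdot 0 = 0$)
$z{\left(o \right)} = 0$
$J{\left(O \right)} = 5 O$ ($J{\left(O \right)} = \left(O + 0\right) 5 = O 5 = 5 O$)
$\left(J{\left(-9 \right)} + Z{\left(-9,6 \right)}\right) c{\left(8,4 \right)} = \left(5 \left(-9\right) + \left(6 - 9 + 6\right)\right) 4 = \left(-45 + 3\right) 4 = \left(-42\right) 4 = -168$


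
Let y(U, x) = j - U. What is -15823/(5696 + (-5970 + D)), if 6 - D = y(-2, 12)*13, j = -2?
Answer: 15823/268 ≈ 59.041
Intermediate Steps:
y(U, x) = -2 - U
D = 6 (D = 6 - (-2 - 1*(-2))*13 = 6 - (-2 + 2)*13 = 6 - 0*13 = 6 - 1*0 = 6 + 0 = 6)
-15823/(5696 + (-5970 + D)) = -15823/(5696 + (-5970 + 6)) = -15823/(5696 - 5964) = -15823/(-268) = -15823*(-1/268) = 15823/268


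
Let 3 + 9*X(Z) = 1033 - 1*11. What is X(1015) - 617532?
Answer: -5556769/9 ≈ -6.1742e+5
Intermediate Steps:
X(Z) = 1019/9 (X(Z) = -⅓ + (1033 - 1*11)/9 = -⅓ + (1033 - 11)/9 = -⅓ + (⅑)*1022 = -⅓ + 1022/9 = 1019/9)
X(1015) - 617532 = 1019/9 - 617532 = -5556769/9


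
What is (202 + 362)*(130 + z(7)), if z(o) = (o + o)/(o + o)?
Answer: 73884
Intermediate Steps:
z(o) = 1 (z(o) = (2*o)/((2*o)) = (2*o)*(1/(2*o)) = 1)
(202 + 362)*(130 + z(7)) = (202 + 362)*(130 + 1) = 564*131 = 73884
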